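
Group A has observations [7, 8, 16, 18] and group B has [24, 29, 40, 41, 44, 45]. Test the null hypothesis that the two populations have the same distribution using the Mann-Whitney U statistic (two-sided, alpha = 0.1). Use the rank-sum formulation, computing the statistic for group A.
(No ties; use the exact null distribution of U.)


Step 1: Combine and sort all 10 observations; assign midranks.
sorted (value, group): (7,X), (8,X), (16,X), (18,X), (24,Y), (29,Y), (40,Y), (41,Y), (44,Y), (45,Y)
ranks: 7->1, 8->2, 16->3, 18->4, 24->5, 29->6, 40->7, 41->8, 44->9, 45->10
Step 2: Rank sum for X: R1 = 1 + 2 + 3 + 4 = 10.
Step 3: U_X = R1 - n1(n1+1)/2 = 10 - 4*5/2 = 10 - 10 = 0.
       U_Y = n1*n2 - U_X = 24 - 0 = 24.
Step 4: No ties, so the exact null distribution of U (based on enumerating the C(10,4) = 210 equally likely rank assignments) gives the two-sided p-value.
Step 5: p-value = 0.009524; compare to alpha = 0.1. reject H0.

U_X = 0, p = 0.009524, reject H0 at alpha = 0.1.


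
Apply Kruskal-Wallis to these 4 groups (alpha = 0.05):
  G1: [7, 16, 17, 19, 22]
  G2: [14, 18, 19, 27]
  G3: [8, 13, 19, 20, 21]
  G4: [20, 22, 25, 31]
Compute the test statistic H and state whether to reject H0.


Step 1: Combine all N = 18 observations and assign midranks.
sorted (value, group, rank): (7,G1,1), (8,G3,2), (13,G3,3), (14,G2,4), (16,G1,5), (17,G1,6), (18,G2,7), (19,G1,9), (19,G2,9), (19,G3,9), (20,G3,11.5), (20,G4,11.5), (21,G3,13), (22,G1,14.5), (22,G4,14.5), (25,G4,16), (27,G2,17), (31,G4,18)
Step 2: Sum ranks within each group.
R_1 = 35.5 (n_1 = 5)
R_2 = 37 (n_2 = 4)
R_3 = 38.5 (n_3 = 5)
R_4 = 60 (n_4 = 4)
Step 3: H = 12/(N(N+1)) * sum(R_i^2/n_i) - 3(N+1)
     = 12/(18*19) * (35.5^2/5 + 37^2/4 + 38.5^2/5 + 60^2/4) - 3*19
     = 0.035088 * 1790.75 - 57
     = 5.833333.
Step 4: Ties present; correction factor C = 1 - 36/(18^3 - 18) = 0.993808. Corrected H = 5.833333 / 0.993808 = 5.869678.
Step 5: Under H0, H ~ chi^2(3); p-value = 0.118126.
Step 6: alpha = 0.05. fail to reject H0.

H = 5.8697, df = 3, p = 0.118126, fail to reject H0.


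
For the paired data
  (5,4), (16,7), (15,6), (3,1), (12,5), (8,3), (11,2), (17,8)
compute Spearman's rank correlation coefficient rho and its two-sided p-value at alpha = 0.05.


Step 1: Rank x and y separately (midranks; no ties here).
rank(x): 5->2, 16->7, 15->6, 3->1, 12->5, 8->3, 11->4, 17->8
rank(y): 4->4, 7->7, 6->6, 1->1, 5->5, 3->3, 2->2, 8->8
Step 2: d_i = R_x(i) - R_y(i); compute d_i^2.
  (2-4)^2=4, (7-7)^2=0, (6-6)^2=0, (1-1)^2=0, (5-5)^2=0, (3-3)^2=0, (4-2)^2=4, (8-8)^2=0
sum(d^2) = 8.
Step 3: rho = 1 - 6*8 / (8*(8^2 - 1)) = 1 - 48/504 = 0.904762.
Step 4: Under H0, t = rho * sqrt((n-2)/(1-rho^2)) = 5.2034 ~ t(6).
Step 5: Two-sided p-value from the t-distribution with 6 df = 0.002008.
Step 6: alpha = 0.05. reject H0.

rho = 0.9048, p = 0.002008, reject H0 at alpha = 0.05.


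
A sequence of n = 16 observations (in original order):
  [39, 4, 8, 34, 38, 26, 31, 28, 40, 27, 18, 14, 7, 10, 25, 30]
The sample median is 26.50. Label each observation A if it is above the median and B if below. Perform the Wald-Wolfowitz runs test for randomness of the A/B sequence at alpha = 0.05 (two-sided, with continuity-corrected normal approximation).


Step 1: Compute median = 26.50; label A = above, B = below.
Labels in order: ABBAABAAAABBBBBA  (n_A = 8, n_B = 8)
Step 2: Count runs R = 7.
Step 3: Under H0 (random ordering), E[R] = 2*n_A*n_B/(n_A+n_B) + 1 = 2*8*8/16 + 1 = 9.0000.
        Var[R] = 2*n_A*n_B*(2*n_A*n_B - n_A - n_B) / ((n_A+n_B)^2 * (n_A+n_B-1)) = 14336/3840 = 3.7333.
        SD[R] = 1.9322.
Step 4: Continuity-corrected z = (R + 0.5 - E[R]) / SD[R] = (7 + 0.5 - 9.0000) / 1.9322 = -0.7763.
Step 5: Two-sided p-value via normal approximation = 2*(1 - Phi(|z|)) = 0.437558.
Step 6: alpha = 0.05. fail to reject H0.

R = 7, z = -0.7763, p = 0.437558, fail to reject H0.


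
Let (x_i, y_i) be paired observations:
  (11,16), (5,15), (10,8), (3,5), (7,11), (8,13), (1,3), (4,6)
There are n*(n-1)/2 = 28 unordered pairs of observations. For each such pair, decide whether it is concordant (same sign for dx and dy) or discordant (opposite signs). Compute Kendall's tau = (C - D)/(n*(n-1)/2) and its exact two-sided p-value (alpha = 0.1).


Step 1: Enumerate the 28 unordered pairs (i,j) with i<j and classify each by sign(x_j-x_i) * sign(y_j-y_i).
  (1,2):dx=-6,dy=-1->C; (1,3):dx=-1,dy=-8->C; (1,4):dx=-8,dy=-11->C; (1,5):dx=-4,dy=-5->C
  (1,6):dx=-3,dy=-3->C; (1,7):dx=-10,dy=-13->C; (1,8):dx=-7,dy=-10->C; (2,3):dx=+5,dy=-7->D
  (2,4):dx=-2,dy=-10->C; (2,5):dx=+2,dy=-4->D; (2,6):dx=+3,dy=-2->D; (2,7):dx=-4,dy=-12->C
  (2,8):dx=-1,dy=-9->C; (3,4):dx=-7,dy=-3->C; (3,5):dx=-3,dy=+3->D; (3,6):dx=-2,dy=+5->D
  (3,7):dx=-9,dy=-5->C; (3,8):dx=-6,dy=-2->C; (4,5):dx=+4,dy=+6->C; (4,6):dx=+5,dy=+8->C
  (4,7):dx=-2,dy=-2->C; (4,8):dx=+1,dy=+1->C; (5,6):dx=+1,dy=+2->C; (5,7):dx=-6,dy=-8->C
  (5,8):dx=-3,dy=-5->C; (6,7):dx=-7,dy=-10->C; (6,8):dx=-4,dy=-7->C; (7,8):dx=+3,dy=+3->C
Step 2: C = 23, D = 5, total pairs = 28.
Step 3: tau = (C - D)/(n(n-1)/2) = (23 - 5)/28 = 0.642857.
Step 4: Exact two-sided p-value (enumerate n! = 40320 permutations of y under H0): p = 0.031151.
Step 5: alpha = 0.1. reject H0.

tau_b = 0.6429 (C=23, D=5), p = 0.031151, reject H0.


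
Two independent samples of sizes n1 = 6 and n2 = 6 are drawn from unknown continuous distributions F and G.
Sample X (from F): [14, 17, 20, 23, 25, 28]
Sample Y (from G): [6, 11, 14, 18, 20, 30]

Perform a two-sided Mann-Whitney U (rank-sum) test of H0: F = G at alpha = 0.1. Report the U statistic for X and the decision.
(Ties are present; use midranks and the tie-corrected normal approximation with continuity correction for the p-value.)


Step 1: Combine and sort all 12 observations; assign midranks.
sorted (value, group): (6,Y), (11,Y), (14,X), (14,Y), (17,X), (18,Y), (20,X), (20,Y), (23,X), (25,X), (28,X), (30,Y)
ranks: 6->1, 11->2, 14->3.5, 14->3.5, 17->5, 18->6, 20->7.5, 20->7.5, 23->9, 25->10, 28->11, 30->12
Step 2: Rank sum for X: R1 = 3.5 + 5 + 7.5 + 9 + 10 + 11 = 46.
Step 3: U_X = R1 - n1(n1+1)/2 = 46 - 6*7/2 = 46 - 21 = 25.
       U_Y = n1*n2 - U_X = 36 - 25 = 11.
Step 4: Ties are present, so use the tie-corrected normal approximation (with continuity correction) for the p-value.
Step 5: p-value = 0.296258; compare to alpha = 0.1. fail to reject H0.

U_X = 25, p = 0.296258, fail to reject H0 at alpha = 0.1.


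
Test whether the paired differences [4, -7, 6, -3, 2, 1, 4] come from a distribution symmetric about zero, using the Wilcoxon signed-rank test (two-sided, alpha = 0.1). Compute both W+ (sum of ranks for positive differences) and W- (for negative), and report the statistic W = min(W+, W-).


Step 1: Drop any zero differences (none here) and take |d_i|.
|d| = [4, 7, 6, 3, 2, 1, 4]
Step 2: Midrank |d_i| (ties get averaged ranks).
ranks: |4|->4.5, |7|->7, |6|->6, |3|->3, |2|->2, |1|->1, |4|->4.5
Step 3: Attach original signs; sum ranks with positive sign and with negative sign.
W+ = 4.5 + 6 + 2 + 1 + 4.5 = 18
W- = 7 + 3 = 10
(Check: W+ + W- = 28 should equal n(n+1)/2 = 28.)
Step 4: Test statistic W = min(W+, W-) = 10.
Step 5: Ties in |d|, so use the tie-corrected normal approximation.
        E[W] = n(n+1)/4 = 7*8/4 = 14.
        Tie groups: |d|=4 (t=2); sum(t^3 - t) = 6.
        Var[W] = n(n+1)(2n+1)/24 - sum(t^3-t)/48 = 840/24 - 6/48 = 34.875.
        z = (W - E[W]) / sqrt(Var[W]) = (10 - 14) / 5.9055 = -0.6773.
        Two-sided p = 2*Phi(z) = 0.498194.
Step 6: alpha = 0.1. fail to reject H0.

W+ = 18, W- = 10, W = min = 10, p = 0.498194, fail to reject H0.


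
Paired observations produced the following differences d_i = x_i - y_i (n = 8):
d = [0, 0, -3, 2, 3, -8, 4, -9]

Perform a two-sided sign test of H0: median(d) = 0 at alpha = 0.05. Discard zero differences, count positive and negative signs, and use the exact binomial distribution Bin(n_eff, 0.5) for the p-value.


Step 1: Discard zero differences. Original n = 8; n_eff = number of nonzero differences = 6.
Nonzero differences (with sign): -3, +2, +3, -8, +4, -9
Step 2: Count signs: positive = 3, negative = 3.
Step 3: Under H0: P(positive) = 0.5, so the number of positives S ~ Bin(6, 0.5).
Step 4: Two-sided exact p-value = sum of Bin(6,0.5) probabilities at or below the observed probability = 1.000000.
Step 5: alpha = 0.05. fail to reject H0.

n_eff = 6, pos = 3, neg = 3, p = 1.000000, fail to reject H0.


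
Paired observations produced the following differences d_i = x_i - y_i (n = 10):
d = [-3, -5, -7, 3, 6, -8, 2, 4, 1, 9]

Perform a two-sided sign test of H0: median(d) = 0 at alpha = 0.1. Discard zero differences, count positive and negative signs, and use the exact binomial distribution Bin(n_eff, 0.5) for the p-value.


Step 1: Discard zero differences. Original n = 10; n_eff = number of nonzero differences = 10.
Nonzero differences (with sign): -3, -5, -7, +3, +6, -8, +2, +4, +1, +9
Step 2: Count signs: positive = 6, negative = 4.
Step 3: Under H0: P(positive) = 0.5, so the number of positives S ~ Bin(10, 0.5).
Step 4: Two-sided exact p-value = sum of Bin(10,0.5) probabilities at or below the observed probability = 0.753906.
Step 5: alpha = 0.1. fail to reject H0.

n_eff = 10, pos = 6, neg = 4, p = 0.753906, fail to reject H0.


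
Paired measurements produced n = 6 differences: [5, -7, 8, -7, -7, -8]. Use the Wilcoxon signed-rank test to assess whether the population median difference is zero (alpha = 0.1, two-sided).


Step 1: Drop any zero differences (none here) and take |d_i|.
|d| = [5, 7, 8, 7, 7, 8]
Step 2: Midrank |d_i| (ties get averaged ranks).
ranks: |5|->1, |7|->3, |8|->5.5, |7|->3, |7|->3, |8|->5.5
Step 3: Attach original signs; sum ranks with positive sign and with negative sign.
W+ = 1 + 5.5 = 6.5
W- = 3 + 3 + 3 + 5.5 = 14.5
(Check: W+ + W- = 21 should equal n(n+1)/2 = 21.)
Step 4: Test statistic W = min(W+, W-) = 6.5.
Step 5: Ties in |d|, so use the tie-corrected normal approximation.
        E[W] = n(n+1)/4 = 6*7/4 = 10.5.
        Tie groups: |d|=7 (t=3), |d|=8 (t=2); sum(t^3 - t) = 30.
        Var[W] = n(n+1)(2n+1)/24 - sum(t^3-t)/48 = 546/24 - 30/48 = 22.125.
        z = (W - E[W]) / sqrt(Var[W]) = (6.5 - 10.5) / 4.7037 = -0.8504.
        Two-sided p = 2*Phi(z) = 0.395108.
Step 6: alpha = 0.1. fail to reject H0.

W+ = 6.5, W- = 14.5, W = min = 6.5, p = 0.395108, fail to reject H0.


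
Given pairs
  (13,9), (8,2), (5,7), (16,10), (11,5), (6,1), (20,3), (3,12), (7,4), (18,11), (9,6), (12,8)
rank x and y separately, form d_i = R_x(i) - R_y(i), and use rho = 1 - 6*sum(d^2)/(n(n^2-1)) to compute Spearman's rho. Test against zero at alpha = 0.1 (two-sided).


Step 1: Rank x and y separately (midranks; no ties here).
rank(x): 13->9, 8->5, 5->2, 16->10, 11->7, 6->3, 20->12, 3->1, 7->4, 18->11, 9->6, 12->8
rank(y): 9->9, 2->2, 7->7, 10->10, 5->5, 1->1, 3->3, 12->12, 4->4, 11->11, 6->6, 8->8
Step 2: d_i = R_x(i) - R_y(i); compute d_i^2.
  (9-9)^2=0, (5-2)^2=9, (2-7)^2=25, (10-10)^2=0, (7-5)^2=4, (3-1)^2=4, (12-3)^2=81, (1-12)^2=121, (4-4)^2=0, (11-11)^2=0, (6-6)^2=0, (8-8)^2=0
sum(d^2) = 244.
Step 3: rho = 1 - 6*244 / (12*(12^2 - 1)) = 1 - 1464/1716 = 0.146853.
Step 4: Under H0, t = rho * sqrt((n-2)/(1-rho^2)) = 0.4695 ~ t(10).
Step 5: Two-sided p-value from the t-distribution with 10 df = 0.648796.
Step 6: alpha = 0.1. fail to reject H0.

rho = 0.1469, p = 0.648796, fail to reject H0 at alpha = 0.1.


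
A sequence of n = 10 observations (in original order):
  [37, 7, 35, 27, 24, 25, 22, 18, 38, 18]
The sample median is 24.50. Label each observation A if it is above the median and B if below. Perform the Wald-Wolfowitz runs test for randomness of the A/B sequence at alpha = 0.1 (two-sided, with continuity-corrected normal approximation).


Step 1: Compute median = 24.50; label A = above, B = below.
Labels in order: ABAABABBAB  (n_A = 5, n_B = 5)
Step 2: Count runs R = 8.
Step 3: Under H0 (random ordering), E[R] = 2*n_A*n_B/(n_A+n_B) + 1 = 2*5*5/10 + 1 = 6.0000.
        Var[R] = 2*n_A*n_B*(2*n_A*n_B - n_A - n_B) / ((n_A+n_B)^2 * (n_A+n_B-1)) = 2000/900 = 2.2222.
        SD[R] = 1.4907.
Step 4: Continuity-corrected z = (R - 0.5 - E[R]) / SD[R] = (8 - 0.5 - 6.0000) / 1.4907 = 1.0062.
Step 5: Two-sided p-value via normal approximation = 2*(1 - Phi(|z|)) = 0.314305.
Step 6: alpha = 0.1. fail to reject H0.

R = 8, z = 1.0062, p = 0.314305, fail to reject H0.


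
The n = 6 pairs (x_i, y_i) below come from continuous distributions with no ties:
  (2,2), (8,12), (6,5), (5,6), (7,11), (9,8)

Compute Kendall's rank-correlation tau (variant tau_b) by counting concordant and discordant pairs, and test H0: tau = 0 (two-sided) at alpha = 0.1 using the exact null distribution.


Step 1: Enumerate the 15 unordered pairs (i,j) with i<j and classify each by sign(x_j-x_i) * sign(y_j-y_i).
  (1,2):dx=+6,dy=+10->C; (1,3):dx=+4,dy=+3->C; (1,4):dx=+3,dy=+4->C; (1,5):dx=+5,dy=+9->C
  (1,6):dx=+7,dy=+6->C; (2,3):dx=-2,dy=-7->C; (2,4):dx=-3,dy=-6->C; (2,5):dx=-1,dy=-1->C
  (2,6):dx=+1,dy=-4->D; (3,4):dx=-1,dy=+1->D; (3,5):dx=+1,dy=+6->C; (3,6):dx=+3,dy=+3->C
  (4,5):dx=+2,dy=+5->C; (4,6):dx=+4,dy=+2->C; (5,6):dx=+2,dy=-3->D
Step 2: C = 12, D = 3, total pairs = 15.
Step 3: tau = (C - D)/(n(n-1)/2) = (12 - 3)/15 = 0.600000.
Step 4: Exact two-sided p-value (enumerate n! = 720 permutations of y under H0): p = 0.136111.
Step 5: alpha = 0.1. fail to reject H0.

tau_b = 0.6000 (C=12, D=3), p = 0.136111, fail to reject H0.


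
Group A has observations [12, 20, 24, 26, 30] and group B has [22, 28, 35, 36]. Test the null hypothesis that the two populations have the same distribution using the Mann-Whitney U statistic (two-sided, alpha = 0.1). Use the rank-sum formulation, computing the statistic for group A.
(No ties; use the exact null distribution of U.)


Step 1: Combine and sort all 9 observations; assign midranks.
sorted (value, group): (12,X), (20,X), (22,Y), (24,X), (26,X), (28,Y), (30,X), (35,Y), (36,Y)
ranks: 12->1, 20->2, 22->3, 24->4, 26->5, 28->6, 30->7, 35->8, 36->9
Step 2: Rank sum for X: R1 = 1 + 2 + 4 + 5 + 7 = 19.
Step 3: U_X = R1 - n1(n1+1)/2 = 19 - 5*6/2 = 19 - 15 = 4.
       U_Y = n1*n2 - U_X = 20 - 4 = 16.
Step 4: No ties, so the exact null distribution of U (based on enumerating the C(9,5) = 126 equally likely rank assignments) gives the two-sided p-value.
Step 5: p-value = 0.190476; compare to alpha = 0.1. fail to reject H0.

U_X = 4, p = 0.190476, fail to reject H0 at alpha = 0.1.


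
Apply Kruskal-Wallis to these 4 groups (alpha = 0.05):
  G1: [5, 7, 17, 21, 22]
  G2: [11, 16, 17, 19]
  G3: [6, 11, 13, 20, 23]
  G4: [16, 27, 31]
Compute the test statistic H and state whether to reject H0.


Step 1: Combine all N = 17 observations and assign midranks.
sorted (value, group, rank): (5,G1,1), (6,G3,2), (7,G1,3), (11,G2,4.5), (11,G3,4.5), (13,G3,6), (16,G2,7.5), (16,G4,7.5), (17,G1,9.5), (17,G2,9.5), (19,G2,11), (20,G3,12), (21,G1,13), (22,G1,14), (23,G3,15), (27,G4,16), (31,G4,17)
Step 2: Sum ranks within each group.
R_1 = 40.5 (n_1 = 5)
R_2 = 32.5 (n_2 = 4)
R_3 = 39.5 (n_3 = 5)
R_4 = 40.5 (n_4 = 3)
Step 3: H = 12/(N(N+1)) * sum(R_i^2/n_i) - 3(N+1)
     = 12/(17*18) * (40.5^2/5 + 32.5^2/4 + 39.5^2/5 + 40.5^2/3) - 3*18
     = 0.039216 * 1450.91 - 54
     = 2.898529.
Step 4: Ties present; correction factor C = 1 - 18/(17^3 - 17) = 0.996324. Corrected H = 2.898529 / 0.996324 = 2.909225.
Step 5: Under H0, H ~ chi^2(3); p-value = 0.405834.
Step 6: alpha = 0.05. fail to reject H0.

H = 2.9092, df = 3, p = 0.405834, fail to reject H0.


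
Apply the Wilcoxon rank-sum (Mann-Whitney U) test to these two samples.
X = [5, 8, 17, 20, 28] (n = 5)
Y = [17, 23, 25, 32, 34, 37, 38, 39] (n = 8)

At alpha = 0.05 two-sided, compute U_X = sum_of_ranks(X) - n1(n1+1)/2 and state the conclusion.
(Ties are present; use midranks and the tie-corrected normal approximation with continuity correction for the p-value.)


Step 1: Combine and sort all 13 observations; assign midranks.
sorted (value, group): (5,X), (8,X), (17,X), (17,Y), (20,X), (23,Y), (25,Y), (28,X), (32,Y), (34,Y), (37,Y), (38,Y), (39,Y)
ranks: 5->1, 8->2, 17->3.5, 17->3.5, 20->5, 23->6, 25->7, 28->8, 32->9, 34->10, 37->11, 38->12, 39->13
Step 2: Rank sum for X: R1 = 1 + 2 + 3.5 + 5 + 8 = 19.5.
Step 3: U_X = R1 - n1(n1+1)/2 = 19.5 - 5*6/2 = 19.5 - 15 = 4.5.
       U_Y = n1*n2 - U_X = 40 - 4.5 = 35.5.
Step 4: Ties are present, so use the tie-corrected normal approximation (with continuity correction) for the p-value.
Step 5: p-value = 0.027892; compare to alpha = 0.05. reject H0.

U_X = 4.5, p = 0.027892, reject H0 at alpha = 0.05.


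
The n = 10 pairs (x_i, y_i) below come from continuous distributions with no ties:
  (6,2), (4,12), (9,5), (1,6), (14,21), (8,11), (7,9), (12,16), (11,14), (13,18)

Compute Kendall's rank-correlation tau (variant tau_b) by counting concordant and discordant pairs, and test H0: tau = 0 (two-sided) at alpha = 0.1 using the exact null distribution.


Step 1: Enumerate the 45 unordered pairs (i,j) with i<j and classify each by sign(x_j-x_i) * sign(y_j-y_i).
  (1,2):dx=-2,dy=+10->D; (1,3):dx=+3,dy=+3->C; (1,4):dx=-5,dy=+4->D; (1,5):dx=+8,dy=+19->C
  (1,6):dx=+2,dy=+9->C; (1,7):dx=+1,dy=+7->C; (1,8):dx=+6,dy=+14->C; (1,9):dx=+5,dy=+12->C
  (1,10):dx=+7,dy=+16->C; (2,3):dx=+5,dy=-7->D; (2,4):dx=-3,dy=-6->C; (2,5):dx=+10,dy=+9->C
  (2,6):dx=+4,dy=-1->D; (2,7):dx=+3,dy=-3->D; (2,8):dx=+8,dy=+4->C; (2,9):dx=+7,dy=+2->C
  (2,10):dx=+9,dy=+6->C; (3,4):dx=-8,dy=+1->D; (3,5):dx=+5,dy=+16->C; (3,6):dx=-1,dy=+6->D
  (3,7):dx=-2,dy=+4->D; (3,8):dx=+3,dy=+11->C; (3,9):dx=+2,dy=+9->C; (3,10):dx=+4,dy=+13->C
  (4,5):dx=+13,dy=+15->C; (4,6):dx=+7,dy=+5->C; (4,7):dx=+6,dy=+3->C; (4,8):dx=+11,dy=+10->C
  (4,9):dx=+10,dy=+8->C; (4,10):dx=+12,dy=+12->C; (5,6):dx=-6,dy=-10->C; (5,7):dx=-7,dy=-12->C
  (5,8):dx=-2,dy=-5->C; (5,9):dx=-3,dy=-7->C; (5,10):dx=-1,dy=-3->C; (6,7):dx=-1,dy=-2->C
  (6,8):dx=+4,dy=+5->C; (6,9):dx=+3,dy=+3->C; (6,10):dx=+5,dy=+7->C; (7,8):dx=+5,dy=+7->C
  (7,9):dx=+4,dy=+5->C; (7,10):dx=+6,dy=+9->C; (8,9):dx=-1,dy=-2->C; (8,10):dx=+1,dy=+2->C
  (9,10):dx=+2,dy=+4->C
Step 2: C = 37, D = 8, total pairs = 45.
Step 3: tau = (C - D)/(n(n-1)/2) = (37 - 8)/45 = 0.644444.
Step 4: Exact two-sided p-value (enumerate n! = 3628800 permutations of y under H0): p = 0.009148.
Step 5: alpha = 0.1. reject H0.

tau_b = 0.6444 (C=37, D=8), p = 0.009148, reject H0.


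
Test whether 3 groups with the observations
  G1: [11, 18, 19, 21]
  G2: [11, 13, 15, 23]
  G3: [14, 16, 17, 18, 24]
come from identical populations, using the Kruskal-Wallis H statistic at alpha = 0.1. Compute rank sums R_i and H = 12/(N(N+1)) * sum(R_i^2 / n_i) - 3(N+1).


Step 1: Combine all N = 13 observations and assign midranks.
sorted (value, group, rank): (11,G1,1.5), (11,G2,1.5), (13,G2,3), (14,G3,4), (15,G2,5), (16,G3,6), (17,G3,7), (18,G1,8.5), (18,G3,8.5), (19,G1,10), (21,G1,11), (23,G2,12), (24,G3,13)
Step 2: Sum ranks within each group.
R_1 = 31 (n_1 = 4)
R_2 = 21.5 (n_2 = 4)
R_3 = 38.5 (n_3 = 5)
Step 3: H = 12/(N(N+1)) * sum(R_i^2/n_i) - 3(N+1)
     = 12/(13*14) * (31^2/4 + 21.5^2/4 + 38.5^2/5) - 3*14
     = 0.065934 * 652.263 - 42
     = 1.006319.
Step 4: Ties present; correction factor C = 1 - 12/(13^3 - 13) = 0.994505. Corrected H = 1.006319 / 0.994505 = 1.011878.
Step 5: Under H0, H ~ chi^2(2); p-value = 0.602939.
Step 6: alpha = 0.1. fail to reject H0.

H = 1.0119, df = 2, p = 0.602939, fail to reject H0.


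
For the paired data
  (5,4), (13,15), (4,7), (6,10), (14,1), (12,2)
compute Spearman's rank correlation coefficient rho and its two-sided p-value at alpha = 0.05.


Step 1: Rank x and y separately (midranks; no ties here).
rank(x): 5->2, 13->5, 4->1, 6->3, 14->6, 12->4
rank(y): 4->3, 15->6, 7->4, 10->5, 1->1, 2->2
Step 2: d_i = R_x(i) - R_y(i); compute d_i^2.
  (2-3)^2=1, (5-6)^2=1, (1-4)^2=9, (3-5)^2=4, (6-1)^2=25, (4-2)^2=4
sum(d^2) = 44.
Step 3: rho = 1 - 6*44 / (6*(6^2 - 1)) = 1 - 264/210 = -0.257143.
Step 4: Under H0, t = rho * sqrt((n-2)/(1-rho^2)) = -0.5322 ~ t(4).
Step 5: Two-sided p-value from the t-distribution with 4 df = 0.622787.
Step 6: alpha = 0.05. fail to reject H0.

rho = -0.2571, p = 0.622787, fail to reject H0 at alpha = 0.05.


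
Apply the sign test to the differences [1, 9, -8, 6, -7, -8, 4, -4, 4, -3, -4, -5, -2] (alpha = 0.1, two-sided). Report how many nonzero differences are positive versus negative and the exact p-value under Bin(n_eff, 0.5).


Step 1: Discard zero differences. Original n = 13; n_eff = number of nonzero differences = 13.
Nonzero differences (with sign): +1, +9, -8, +6, -7, -8, +4, -4, +4, -3, -4, -5, -2
Step 2: Count signs: positive = 5, negative = 8.
Step 3: Under H0: P(positive) = 0.5, so the number of positives S ~ Bin(13, 0.5).
Step 4: Two-sided exact p-value = sum of Bin(13,0.5) probabilities at or below the observed probability = 0.581055.
Step 5: alpha = 0.1. fail to reject H0.

n_eff = 13, pos = 5, neg = 8, p = 0.581055, fail to reject H0.


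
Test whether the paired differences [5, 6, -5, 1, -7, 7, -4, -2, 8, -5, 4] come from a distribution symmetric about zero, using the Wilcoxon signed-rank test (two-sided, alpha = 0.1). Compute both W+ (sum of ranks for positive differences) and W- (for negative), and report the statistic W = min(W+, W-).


Step 1: Drop any zero differences (none here) and take |d_i|.
|d| = [5, 6, 5, 1, 7, 7, 4, 2, 8, 5, 4]
Step 2: Midrank |d_i| (ties get averaged ranks).
ranks: |5|->6, |6|->8, |5|->6, |1|->1, |7|->9.5, |7|->9.5, |4|->3.5, |2|->2, |8|->11, |5|->6, |4|->3.5
Step 3: Attach original signs; sum ranks with positive sign and with negative sign.
W+ = 6 + 8 + 1 + 9.5 + 11 + 3.5 = 39
W- = 6 + 9.5 + 3.5 + 2 + 6 = 27
(Check: W+ + W- = 66 should equal n(n+1)/2 = 66.)
Step 4: Test statistic W = min(W+, W-) = 27.
Step 5: Ties in |d|, so use the tie-corrected normal approximation.
        E[W] = n(n+1)/4 = 11*12/4 = 33.
        Tie groups: |d|=4 (t=2), |d|=5 (t=3), |d|=7 (t=2); sum(t^3 - t) = 36.
        Var[W] = n(n+1)(2n+1)/24 - sum(t^3-t)/48 = 3036/24 - 36/48 = 125.75.
        z = (W - E[W]) / sqrt(Var[W]) = (27 - 33) / 11.2138 = -0.5351.
        Two-sided p = 2*Phi(z) = 0.592613.
Step 6: alpha = 0.1. fail to reject H0.

W+ = 39, W- = 27, W = min = 27, p = 0.592613, fail to reject H0.


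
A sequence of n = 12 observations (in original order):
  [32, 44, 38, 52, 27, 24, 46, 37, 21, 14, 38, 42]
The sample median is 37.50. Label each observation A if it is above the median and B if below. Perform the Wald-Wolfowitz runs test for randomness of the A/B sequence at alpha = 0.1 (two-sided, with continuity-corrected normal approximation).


Step 1: Compute median = 37.50; label A = above, B = below.
Labels in order: BAAABBABBBAA  (n_A = 6, n_B = 6)
Step 2: Count runs R = 6.
Step 3: Under H0 (random ordering), E[R] = 2*n_A*n_B/(n_A+n_B) + 1 = 2*6*6/12 + 1 = 7.0000.
        Var[R] = 2*n_A*n_B*(2*n_A*n_B - n_A - n_B) / ((n_A+n_B)^2 * (n_A+n_B-1)) = 4320/1584 = 2.7273.
        SD[R] = 1.6514.
Step 4: Continuity-corrected z = (R + 0.5 - E[R]) / SD[R] = (6 + 0.5 - 7.0000) / 1.6514 = -0.3028.
Step 5: Two-sided p-value via normal approximation = 2*(1 - Phi(|z|)) = 0.762069.
Step 6: alpha = 0.1. fail to reject H0.

R = 6, z = -0.3028, p = 0.762069, fail to reject H0.


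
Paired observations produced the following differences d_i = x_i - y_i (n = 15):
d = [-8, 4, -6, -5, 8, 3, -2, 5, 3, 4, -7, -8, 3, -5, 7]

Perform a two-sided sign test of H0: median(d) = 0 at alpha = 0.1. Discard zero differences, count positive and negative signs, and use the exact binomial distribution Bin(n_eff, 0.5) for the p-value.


Step 1: Discard zero differences. Original n = 15; n_eff = number of nonzero differences = 15.
Nonzero differences (with sign): -8, +4, -6, -5, +8, +3, -2, +5, +3, +4, -7, -8, +3, -5, +7
Step 2: Count signs: positive = 8, negative = 7.
Step 3: Under H0: P(positive) = 0.5, so the number of positives S ~ Bin(15, 0.5).
Step 4: Two-sided exact p-value = sum of Bin(15,0.5) probabilities at or below the observed probability = 1.000000.
Step 5: alpha = 0.1. fail to reject H0.

n_eff = 15, pos = 8, neg = 7, p = 1.000000, fail to reject H0.


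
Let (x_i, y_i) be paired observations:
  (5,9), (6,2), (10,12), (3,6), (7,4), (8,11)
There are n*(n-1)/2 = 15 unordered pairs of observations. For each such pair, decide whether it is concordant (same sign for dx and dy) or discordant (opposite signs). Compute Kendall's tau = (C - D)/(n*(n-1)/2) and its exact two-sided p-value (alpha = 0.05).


Step 1: Enumerate the 15 unordered pairs (i,j) with i<j and classify each by sign(x_j-x_i) * sign(y_j-y_i).
  (1,2):dx=+1,dy=-7->D; (1,3):dx=+5,dy=+3->C; (1,4):dx=-2,dy=-3->C; (1,5):dx=+2,dy=-5->D
  (1,6):dx=+3,dy=+2->C; (2,3):dx=+4,dy=+10->C; (2,4):dx=-3,dy=+4->D; (2,5):dx=+1,dy=+2->C
  (2,6):dx=+2,dy=+9->C; (3,4):dx=-7,dy=-6->C; (3,5):dx=-3,dy=-8->C; (3,6):dx=-2,dy=-1->C
  (4,5):dx=+4,dy=-2->D; (4,6):dx=+5,dy=+5->C; (5,6):dx=+1,dy=+7->C
Step 2: C = 11, D = 4, total pairs = 15.
Step 3: tau = (C - D)/(n(n-1)/2) = (11 - 4)/15 = 0.466667.
Step 4: Exact two-sided p-value (enumerate n! = 720 permutations of y under H0): p = 0.272222.
Step 5: alpha = 0.05. fail to reject H0.

tau_b = 0.4667 (C=11, D=4), p = 0.272222, fail to reject H0.


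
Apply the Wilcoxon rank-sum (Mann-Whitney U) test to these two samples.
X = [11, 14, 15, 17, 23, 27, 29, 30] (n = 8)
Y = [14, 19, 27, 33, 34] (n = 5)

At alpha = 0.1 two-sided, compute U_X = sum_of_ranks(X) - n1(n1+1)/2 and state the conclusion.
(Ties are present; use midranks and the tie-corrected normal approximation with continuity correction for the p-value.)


Step 1: Combine and sort all 13 observations; assign midranks.
sorted (value, group): (11,X), (14,X), (14,Y), (15,X), (17,X), (19,Y), (23,X), (27,X), (27,Y), (29,X), (30,X), (33,Y), (34,Y)
ranks: 11->1, 14->2.5, 14->2.5, 15->4, 17->5, 19->6, 23->7, 27->8.5, 27->8.5, 29->10, 30->11, 33->12, 34->13
Step 2: Rank sum for X: R1 = 1 + 2.5 + 4 + 5 + 7 + 8.5 + 10 + 11 = 49.
Step 3: U_X = R1 - n1(n1+1)/2 = 49 - 8*9/2 = 49 - 36 = 13.
       U_Y = n1*n2 - U_X = 40 - 13 = 27.
Step 4: Ties are present, so use the tie-corrected normal approximation (with continuity correction) for the p-value.
Step 5: p-value = 0.340019; compare to alpha = 0.1. fail to reject H0.

U_X = 13, p = 0.340019, fail to reject H0 at alpha = 0.1.


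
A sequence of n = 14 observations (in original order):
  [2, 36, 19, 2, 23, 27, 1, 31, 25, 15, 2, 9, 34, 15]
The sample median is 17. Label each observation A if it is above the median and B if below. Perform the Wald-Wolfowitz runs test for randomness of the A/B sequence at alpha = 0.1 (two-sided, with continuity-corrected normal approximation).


Step 1: Compute median = 17; label A = above, B = below.
Labels in order: BAABAABAABBBAB  (n_A = 7, n_B = 7)
Step 2: Count runs R = 9.
Step 3: Under H0 (random ordering), E[R] = 2*n_A*n_B/(n_A+n_B) + 1 = 2*7*7/14 + 1 = 8.0000.
        Var[R] = 2*n_A*n_B*(2*n_A*n_B - n_A - n_B) / ((n_A+n_B)^2 * (n_A+n_B-1)) = 8232/2548 = 3.2308.
        SD[R] = 1.7974.
Step 4: Continuity-corrected z = (R - 0.5 - E[R]) / SD[R] = (9 - 0.5 - 8.0000) / 1.7974 = 0.2782.
Step 5: Two-sided p-value via normal approximation = 2*(1 - Phi(|z|)) = 0.780879.
Step 6: alpha = 0.1. fail to reject H0.

R = 9, z = 0.2782, p = 0.780879, fail to reject H0.


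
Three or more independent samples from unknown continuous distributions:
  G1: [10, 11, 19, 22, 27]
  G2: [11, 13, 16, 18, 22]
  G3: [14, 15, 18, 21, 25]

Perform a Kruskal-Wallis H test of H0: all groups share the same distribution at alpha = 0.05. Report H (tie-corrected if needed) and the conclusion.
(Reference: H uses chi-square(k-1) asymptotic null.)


Step 1: Combine all N = 15 observations and assign midranks.
sorted (value, group, rank): (10,G1,1), (11,G1,2.5), (11,G2,2.5), (13,G2,4), (14,G3,5), (15,G3,6), (16,G2,7), (18,G2,8.5), (18,G3,8.5), (19,G1,10), (21,G3,11), (22,G1,12.5), (22,G2,12.5), (25,G3,14), (27,G1,15)
Step 2: Sum ranks within each group.
R_1 = 41 (n_1 = 5)
R_2 = 34.5 (n_2 = 5)
R_3 = 44.5 (n_3 = 5)
Step 3: H = 12/(N(N+1)) * sum(R_i^2/n_i) - 3(N+1)
     = 12/(15*16) * (41^2/5 + 34.5^2/5 + 44.5^2/5) - 3*16
     = 0.050000 * 970.3 - 48
     = 0.515000.
Step 4: Ties present; correction factor C = 1 - 18/(15^3 - 15) = 0.994643. Corrected H = 0.515000 / 0.994643 = 0.517774.
Step 5: Under H0, H ~ chi^2(2); p-value = 0.771910.
Step 6: alpha = 0.05. fail to reject H0.

H = 0.5178, df = 2, p = 0.771910, fail to reject H0.


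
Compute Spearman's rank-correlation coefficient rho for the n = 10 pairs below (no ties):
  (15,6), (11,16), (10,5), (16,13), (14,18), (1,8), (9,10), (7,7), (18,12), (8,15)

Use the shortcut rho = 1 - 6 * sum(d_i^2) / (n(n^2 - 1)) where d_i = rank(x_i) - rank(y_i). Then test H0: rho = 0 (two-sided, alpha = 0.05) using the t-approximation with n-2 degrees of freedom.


Step 1: Rank x and y separately (midranks; no ties here).
rank(x): 15->8, 11->6, 10->5, 16->9, 14->7, 1->1, 9->4, 7->2, 18->10, 8->3
rank(y): 6->2, 16->9, 5->1, 13->7, 18->10, 8->4, 10->5, 7->3, 12->6, 15->8
Step 2: d_i = R_x(i) - R_y(i); compute d_i^2.
  (8-2)^2=36, (6-9)^2=9, (5-1)^2=16, (9-7)^2=4, (7-10)^2=9, (1-4)^2=9, (4-5)^2=1, (2-3)^2=1, (10-6)^2=16, (3-8)^2=25
sum(d^2) = 126.
Step 3: rho = 1 - 6*126 / (10*(10^2 - 1)) = 1 - 756/990 = 0.236364.
Step 4: Under H0, t = rho * sqrt((n-2)/(1-rho^2)) = 0.6880 ~ t(8).
Step 5: Two-sided p-value from the t-distribution with 8 df = 0.510885.
Step 6: alpha = 0.05. fail to reject H0.

rho = 0.2364, p = 0.510885, fail to reject H0 at alpha = 0.05.


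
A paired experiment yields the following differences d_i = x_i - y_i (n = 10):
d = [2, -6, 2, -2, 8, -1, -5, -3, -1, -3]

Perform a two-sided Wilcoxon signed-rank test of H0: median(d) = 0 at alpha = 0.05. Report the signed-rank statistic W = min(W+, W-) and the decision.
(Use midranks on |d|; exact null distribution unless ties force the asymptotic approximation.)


Step 1: Drop any zero differences (none here) and take |d_i|.
|d| = [2, 6, 2, 2, 8, 1, 5, 3, 1, 3]
Step 2: Midrank |d_i| (ties get averaged ranks).
ranks: |2|->4, |6|->9, |2|->4, |2|->4, |8|->10, |1|->1.5, |5|->8, |3|->6.5, |1|->1.5, |3|->6.5
Step 3: Attach original signs; sum ranks with positive sign and with negative sign.
W+ = 4 + 4 + 10 = 18
W- = 9 + 4 + 1.5 + 8 + 6.5 + 1.5 + 6.5 = 37
(Check: W+ + W- = 55 should equal n(n+1)/2 = 55.)
Step 4: Test statistic W = min(W+, W-) = 18.
Step 5: Ties in |d|, so use the tie-corrected normal approximation.
        E[W] = n(n+1)/4 = 10*11/4 = 27.5.
        Tie groups: |d|=1 (t=2), |d|=2 (t=3), |d|=3 (t=2); sum(t^3 - t) = 36.
        Var[W] = n(n+1)(2n+1)/24 - sum(t^3-t)/48 = 2310/24 - 36/48 = 95.5.
        z = (W - E[W]) / sqrt(Var[W]) = (18 - 27.5) / 9.7724 = -0.9721.
        Two-sided p = 2*Phi(z) = 0.330989.
Step 6: alpha = 0.05. fail to reject H0.

W+ = 18, W- = 37, W = min = 18, p = 0.330989, fail to reject H0.


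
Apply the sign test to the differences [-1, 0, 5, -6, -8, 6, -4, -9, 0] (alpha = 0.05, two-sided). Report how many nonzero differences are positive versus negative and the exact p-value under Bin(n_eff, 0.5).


Step 1: Discard zero differences. Original n = 9; n_eff = number of nonzero differences = 7.
Nonzero differences (with sign): -1, +5, -6, -8, +6, -4, -9
Step 2: Count signs: positive = 2, negative = 5.
Step 3: Under H0: P(positive) = 0.5, so the number of positives S ~ Bin(7, 0.5).
Step 4: Two-sided exact p-value = sum of Bin(7,0.5) probabilities at or below the observed probability = 0.453125.
Step 5: alpha = 0.05. fail to reject H0.

n_eff = 7, pos = 2, neg = 5, p = 0.453125, fail to reject H0.


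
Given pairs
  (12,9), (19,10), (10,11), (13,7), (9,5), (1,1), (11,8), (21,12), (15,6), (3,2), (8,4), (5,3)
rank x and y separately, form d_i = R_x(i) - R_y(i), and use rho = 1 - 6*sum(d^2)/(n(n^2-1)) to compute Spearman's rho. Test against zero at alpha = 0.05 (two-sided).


Step 1: Rank x and y separately (midranks; no ties here).
rank(x): 12->8, 19->11, 10->6, 13->9, 9->5, 1->1, 11->7, 21->12, 15->10, 3->2, 8->4, 5->3
rank(y): 9->9, 10->10, 11->11, 7->7, 5->5, 1->1, 8->8, 12->12, 6->6, 2->2, 4->4, 3->3
Step 2: d_i = R_x(i) - R_y(i); compute d_i^2.
  (8-9)^2=1, (11-10)^2=1, (6-11)^2=25, (9-7)^2=4, (5-5)^2=0, (1-1)^2=0, (7-8)^2=1, (12-12)^2=0, (10-6)^2=16, (2-2)^2=0, (4-4)^2=0, (3-3)^2=0
sum(d^2) = 48.
Step 3: rho = 1 - 6*48 / (12*(12^2 - 1)) = 1 - 288/1716 = 0.832168.
Step 4: Under H0, t = rho * sqrt((n-2)/(1-rho^2)) = 4.7456 ~ t(10).
Step 5: Two-sided p-value from the t-distribution with 10 df = 0.000785.
Step 6: alpha = 0.05. reject H0.

rho = 0.8322, p = 0.000785, reject H0 at alpha = 0.05.


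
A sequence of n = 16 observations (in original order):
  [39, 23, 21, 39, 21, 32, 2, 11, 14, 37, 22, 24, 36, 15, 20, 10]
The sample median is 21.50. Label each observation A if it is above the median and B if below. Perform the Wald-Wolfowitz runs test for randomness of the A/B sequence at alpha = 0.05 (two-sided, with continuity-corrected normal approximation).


Step 1: Compute median = 21.50; label A = above, B = below.
Labels in order: AABABABBBAAAABBB  (n_A = 8, n_B = 8)
Step 2: Count runs R = 8.
Step 3: Under H0 (random ordering), E[R] = 2*n_A*n_B/(n_A+n_B) + 1 = 2*8*8/16 + 1 = 9.0000.
        Var[R] = 2*n_A*n_B*(2*n_A*n_B - n_A - n_B) / ((n_A+n_B)^2 * (n_A+n_B-1)) = 14336/3840 = 3.7333.
        SD[R] = 1.9322.
Step 4: Continuity-corrected z = (R + 0.5 - E[R]) / SD[R] = (8 + 0.5 - 9.0000) / 1.9322 = -0.2588.
Step 5: Two-sided p-value via normal approximation = 2*(1 - Phi(|z|)) = 0.795809.
Step 6: alpha = 0.05. fail to reject H0.

R = 8, z = -0.2588, p = 0.795809, fail to reject H0.


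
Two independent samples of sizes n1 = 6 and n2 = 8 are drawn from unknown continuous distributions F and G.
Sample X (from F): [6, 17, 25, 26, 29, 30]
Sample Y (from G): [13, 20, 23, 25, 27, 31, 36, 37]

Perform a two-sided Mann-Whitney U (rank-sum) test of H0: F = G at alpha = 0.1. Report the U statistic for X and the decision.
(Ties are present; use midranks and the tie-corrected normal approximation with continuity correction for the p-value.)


Step 1: Combine and sort all 14 observations; assign midranks.
sorted (value, group): (6,X), (13,Y), (17,X), (20,Y), (23,Y), (25,X), (25,Y), (26,X), (27,Y), (29,X), (30,X), (31,Y), (36,Y), (37,Y)
ranks: 6->1, 13->2, 17->3, 20->4, 23->5, 25->6.5, 25->6.5, 26->8, 27->9, 29->10, 30->11, 31->12, 36->13, 37->14
Step 2: Rank sum for X: R1 = 1 + 3 + 6.5 + 8 + 10 + 11 = 39.5.
Step 3: U_X = R1 - n1(n1+1)/2 = 39.5 - 6*7/2 = 39.5 - 21 = 18.5.
       U_Y = n1*n2 - U_X = 48 - 18.5 = 29.5.
Step 4: Ties are present, so use the tie-corrected normal approximation (with continuity correction) for the p-value.
Step 5: p-value = 0.518145; compare to alpha = 0.1. fail to reject H0.

U_X = 18.5, p = 0.518145, fail to reject H0 at alpha = 0.1.


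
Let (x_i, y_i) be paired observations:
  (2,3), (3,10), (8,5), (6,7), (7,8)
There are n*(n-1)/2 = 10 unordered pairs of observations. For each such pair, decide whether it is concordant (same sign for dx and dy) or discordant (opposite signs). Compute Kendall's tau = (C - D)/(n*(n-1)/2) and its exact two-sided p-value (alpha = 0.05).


Step 1: Enumerate the 10 unordered pairs (i,j) with i<j and classify each by sign(x_j-x_i) * sign(y_j-y_i).
  (1,2):dx=+1,dy=+7->C; (1,3):dx=+6,dy=+2->C; (1,4):dx=+4,dy=+4->C; (1,5):dx=+5,dy=+5->C
  (2,3):dx=+5,dy=-5->D; (2,4):dx=+3,dy=-3->D; (2,5):dx=+4,dy=-2->D; (3,4):dx=-2,dy=+2->D
  (3,5):dx=-1,dy=+3->D; (4,5):dx=+1,dy=+1->C
Step 2: C = 5, D = 5, total pairs = 10.
Step 3: tau = (C - D)/(n(n-1)/2) = (5 - 5)/10 = 0.000000.
Step 4: Exact two-sided p-value (enumerate n! = 120 permutations of y under H0): p = 1.000000.
Step 5: alpha = 0.05. fail to reject H0.

tau_b = 0.0000 (C=5, D=5), p = 1.000000, fail to reject H0.


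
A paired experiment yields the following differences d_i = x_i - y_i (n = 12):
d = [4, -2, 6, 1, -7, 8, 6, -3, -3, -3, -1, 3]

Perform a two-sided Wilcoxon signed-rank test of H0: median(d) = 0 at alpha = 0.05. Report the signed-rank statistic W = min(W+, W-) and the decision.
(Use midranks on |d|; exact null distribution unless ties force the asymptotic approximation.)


Step 1: Drop any zero differences (none here) and take |d_i|.
|d| = [4, 2, 6, 1, 7, 8, 6, 3, 3, 3, 1, 3]
Step 2: Midrank |d_i| (ties get averaged ranks).
ranks: |4|->8, |2|->3, |6|->9.5, |1|->1.5, |7|->11, |8|->12, |6|->9.5, |3|->5.5, |3|->5.5, |3|->5.5, |1|->1.5, |3|->5.5
Step 3: Attach original signs; sum ranks with positive sign and with negative sign.
W+ = 8 + 9.5 + 1.5 + 12 + 9.5 + 5.5 = 46
W- = 3 + 11 + 5.5 + 5.5 + 5.5 + 1.5 = 32
(Check: W+ + W- = 78 should equal n(n+1)/2 = 78.)
Step 4: Test statistic W = min(W+, W-) = 32.
Step 5: Ties in |d|, so use the tie-corrected normal approximation.
        E[W] = n(n+1)/4 = 12*13/4 = 39.
        Tie groups: |d|=1 (t=2), |d|=3 (t=4), |d|=6 (t=2); sum(t^3 - t) = 72.
        Var[W] = n(n+1)(2n+1)/24 - sum(t^3-t)/48 = 3900/24 - 72/48 = 161.
        z = (W - E[W]) / sqrt(Var[W]) = (32 - 39) / 12.6886 = -0.5517.
        Two-sided p = 2*Phi(z) = 0.581169.
Step 6: alpha = 0.05. fail to reject H0.

W+ = 46, W- = 32, W = min = 32, p = 0.581169, fail to reject H0.


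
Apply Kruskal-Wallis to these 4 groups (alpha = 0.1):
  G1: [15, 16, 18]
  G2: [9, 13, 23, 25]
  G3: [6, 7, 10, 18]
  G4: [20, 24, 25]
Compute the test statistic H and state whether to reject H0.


Step 1: Combine all N = 14 observations and assign midranks.
sorted (value, group, rank): (6,G3,1), (7,G3,2), (9,G2,3), (10,G3,4), (13,G2,5), (15,G1,6), (16,G1,7), (18,G1,8.5), (18,G3,8.5), (20,G4,10), (23,G2,11), (24,G4,12), (25,G2,13.5), (25,G4,13.5)
Step 2: Sum ranks within each group.
R_1 = 21.5 (n_1 = 3)
R_2 = 32.5 (n_2 = 4)
R_3 = 15.5 (n_3 = 4)
R_4 = 35.5 (n_4 = 3)
Step 3: H = 12/(N(N+1)) * sum(R_i^2/n_i) - 3(N+1)
     = 12/(14*15) * (21.5^2/3 + 32.5^2/4 + 15.5^2/4 + 35.5^2/3) - 3*15
     = 0.057143 * 898.292 - 45
     = 6.330952.
Step 4: Ties present; correction factor C = 1 - 12/(14^3 - 14) = 0.995604. Corrected H = 6.330952 / 0.995604 = 6.358904.
Step 5: Under H0, H ~ chi^2(3); p-value = 0.095396.
Step 6: alpha = 0.1. reject H0.

H = 6.3589, df = 3, p = 0.095396, reject H0.


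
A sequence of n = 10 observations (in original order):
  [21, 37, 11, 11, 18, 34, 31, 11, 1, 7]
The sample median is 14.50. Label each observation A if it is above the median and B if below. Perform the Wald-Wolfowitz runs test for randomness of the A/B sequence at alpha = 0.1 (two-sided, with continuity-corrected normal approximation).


Step 1: Compute median = 14.50; label A = above, B = below.
Labels in order: AABBAAABBB  (n_A = 5, n_B = 5)
Step 2: Count runs R = 4.
Step 3: Under H0 (random ordering), E[R] = 2*n_A*n_B/(n_A+n_B) + 1 = 2*5*5/10 + 1 = 6.0000.
        Var[R] = 2*n_A*n_B*(2*n_A*n_B - n_A - n_B) / ((n_A+n_B)^2 * (n_A+n_B-1)) = 2000/900 = 2.2222.
        SD[R] = 1.4907.
Step 4: Continuity-corrected z = (R + 0.5 - E[R]) / SD[R] = (4 + 0.5 - 6.0000) / 1.4907 = -1.0062.
Step 5: Two-sided p-value via normal approximation = 2*(1 - Phi(|z|)) = 0.314305.
Step 6: alpha = 0.1. fail to reject H0.

R = 4, z = -1.0062, p = 0.314305, fail to reject H0.


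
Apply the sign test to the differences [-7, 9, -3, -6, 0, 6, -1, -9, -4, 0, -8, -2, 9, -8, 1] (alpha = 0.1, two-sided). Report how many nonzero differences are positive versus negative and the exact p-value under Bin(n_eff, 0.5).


Step 1: Discard zero differences. Original n = 15; n_eff = number of nonzero differences = 13.
Nonzero differences (with sign): -7, +9, -3, -6, +6, -1, -9, -4, -8, -2, +9, -8, +1
Step 2: Count signs: positive = 4, negative = 9.
Step 3: Under H0: P(positive) = 0.5, so the number of positives S ~ Bin(13, 0.5).
Step 4: Two-sided exact p-value = sum of Bin(13,0.5) probabilities at or below the observed probability = 0.266846.
Step 5: alpha = 0.1. fail to reject H0.

n_eff = 13, pos = 4, neg = 9, p = 0.266846, fail to reject H0.


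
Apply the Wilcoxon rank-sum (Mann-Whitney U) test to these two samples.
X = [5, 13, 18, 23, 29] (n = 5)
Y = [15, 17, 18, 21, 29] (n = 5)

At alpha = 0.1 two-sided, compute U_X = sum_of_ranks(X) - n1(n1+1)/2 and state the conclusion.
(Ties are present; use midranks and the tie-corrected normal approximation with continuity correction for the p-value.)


Step 1: Combine and sort all 10 observations; assign midranks.
sorted (value, group): (5,X), (13,X), (15,Y), (17,Y), (18,X), (18,Y), (21,Y), (23,X), (29,X), (29,Y)
ranks: 5->1, 13->2, 15->3, 17->4, 18->5.5, 18->5.5, 21->7, 23->8, 29->9.5, 29->9.5
Step 2: Rank sum for X: R1 = 1 + 2 + 5.5 + 8 + 9.5 = 26.
Step 3: U_X = R1 - n1(n1+1)/2 = 26 - 5*6/2 = 26 - 15 = 11.
       U_Y = n1*n2 - U_X = 25 - 11 = 14.
Step 4: Ties are present, so use the tie-corrected normal approximation (with continuity correction) for the p-value.
Step 5: p-value = 0.833534; compare to alpha = 0.1. fail to reject H0.

U_X = 11, p = 0.833534, fail to reject H0 at alpha = 0.1.
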